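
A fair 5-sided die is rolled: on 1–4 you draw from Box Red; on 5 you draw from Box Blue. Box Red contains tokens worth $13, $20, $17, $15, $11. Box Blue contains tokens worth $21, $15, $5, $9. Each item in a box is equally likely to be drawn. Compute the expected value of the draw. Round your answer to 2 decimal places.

E[X | Box Red] = (13 + 20 + 17 + 15 + 11)/5 = 76/5
E[X | Box Blue] = (21 + 15 + 5 + 9)/4 = 25/2
E[X] = (4/5)·76/5 + (1/5)·25/2 = 733/50 ≈ 14.66

$14.66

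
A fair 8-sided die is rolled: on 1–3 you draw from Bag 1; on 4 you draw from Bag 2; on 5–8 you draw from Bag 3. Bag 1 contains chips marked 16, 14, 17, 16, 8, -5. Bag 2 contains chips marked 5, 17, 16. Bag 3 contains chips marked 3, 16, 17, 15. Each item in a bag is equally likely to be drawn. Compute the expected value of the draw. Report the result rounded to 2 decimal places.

E[X | Bag 1] = (16 + 14 + 17 + 16 + 8 − 5)/6 = 11
E[X | Bag 2] = (5 + 17 + 16)/3 = 38/3
E[X | Bag 3] = (3 + 16 + 17 + 15)/4 = 51/4
E[X] = (3/8)·11 + (1/8)·38/3 + (1/2)·51/4 = 145/12 ≈ 12.08

12.08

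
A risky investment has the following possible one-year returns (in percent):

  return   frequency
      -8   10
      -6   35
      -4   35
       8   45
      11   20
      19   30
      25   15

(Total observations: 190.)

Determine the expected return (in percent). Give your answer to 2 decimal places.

Total = 190, so P(return=-8) = 10/190, etc.
E[X] = (1/19)·(-8) + (7/38)·(-6) + (7/38)·(-4) + (9/38)·8 + (2/19)·11 + (3/19)·19 + (3/38)·25
     = 219/38 ≈ 5.76

5.76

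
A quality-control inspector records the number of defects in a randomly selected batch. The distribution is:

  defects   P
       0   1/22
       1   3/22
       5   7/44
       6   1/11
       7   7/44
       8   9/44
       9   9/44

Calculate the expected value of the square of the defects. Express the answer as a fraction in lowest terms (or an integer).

1973/44

E[X²] = (1/22)·0 + (3/22)·1 + (7/44)·25 + (1/11)·36 + (7/44)·49 + (9/44)·64 + (9/44)·81
     = 1973/44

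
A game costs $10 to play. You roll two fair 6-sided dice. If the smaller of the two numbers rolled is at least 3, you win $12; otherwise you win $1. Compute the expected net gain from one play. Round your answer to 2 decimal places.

E[payout] = (5/9)·1 + (4/9)·12 = 53/9
Expected profit = 53/9 − 10 = -37/9 ≈ -$4.11

-$4.11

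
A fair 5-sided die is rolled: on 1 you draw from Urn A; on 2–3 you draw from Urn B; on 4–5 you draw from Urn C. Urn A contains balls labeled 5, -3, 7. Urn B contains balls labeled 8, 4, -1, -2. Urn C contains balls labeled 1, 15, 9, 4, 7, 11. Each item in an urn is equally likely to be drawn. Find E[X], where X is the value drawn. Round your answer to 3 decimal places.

4.633

E[X | Urn A] = (5 − 3 + 7)/3 = 3
E[X | Urn B] = (8 + 4 − 1 − 2)/4 = 9/4
E[X | Urn C] = (1 + 15 + 9 + 4 + 7 + 11)/6 = 47/6
E[X] = (1/5)·3 + (2/5)·9/4 + (2/5)·47/6 = 139/30 ≈ 4.633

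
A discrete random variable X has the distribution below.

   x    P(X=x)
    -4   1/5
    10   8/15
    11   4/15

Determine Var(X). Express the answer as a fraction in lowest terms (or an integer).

E[X] = (1/5)·(-4) + (8/15)·10 + (4/15)·11 = 112/15
E[X²] = (1/5)·16 + (8/15)·100 + (4/15)·121 = 444/5
Var(X) = 444/5 − (112/15)² = 7436/225

7436/225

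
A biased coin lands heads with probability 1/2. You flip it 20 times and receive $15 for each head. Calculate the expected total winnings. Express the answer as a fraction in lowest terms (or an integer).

E[#heads] = 20·1/2 = 10 (linearity over flips).
E[winnings] = 15·10 = 150.

$150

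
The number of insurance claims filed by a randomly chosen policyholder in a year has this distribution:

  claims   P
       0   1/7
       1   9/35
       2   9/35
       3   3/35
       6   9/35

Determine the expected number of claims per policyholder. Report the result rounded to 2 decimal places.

E[X] = (1/7)·0 + (9/35)·1 + (9/35)·2 + (3/35)·3 + (9/35)·6
     = 18/7 ≈ 2.57

2.57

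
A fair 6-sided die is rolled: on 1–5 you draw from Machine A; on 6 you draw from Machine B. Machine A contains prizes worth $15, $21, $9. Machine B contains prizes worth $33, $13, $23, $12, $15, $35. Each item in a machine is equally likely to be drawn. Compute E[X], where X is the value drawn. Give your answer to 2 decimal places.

E[X | Machine A] = (15 + 21 + 9)/3 = 15
E[X | Machine B] = (33 + 13 + 23 + 12 + 15 + 35)/6 = 131/6
E[X] = (5/6)·15 + (1/6)·131/6 = 581/36 ≈ 16.14

$16.14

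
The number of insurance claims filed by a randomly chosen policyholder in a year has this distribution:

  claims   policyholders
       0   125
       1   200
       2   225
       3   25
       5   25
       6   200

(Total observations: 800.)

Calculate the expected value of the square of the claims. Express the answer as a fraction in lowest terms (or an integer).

183/16

Total = 800, so P(claims=0) = 125/800, etc.
E[X²] = (5/32)·0 + (1/4)·1 + (9/32)·4 + (1/32)·9 + (1/32)·25 + (1/4)·36
     = 183/16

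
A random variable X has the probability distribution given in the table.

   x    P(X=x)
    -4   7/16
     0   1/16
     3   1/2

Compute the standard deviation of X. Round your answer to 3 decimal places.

E[X] = -1/4, E[X²] = 23/2
Var(X) = E[X²] − (E[X])² = 23/2 − 1/16 = 183/16
SD(X) = √(183/16) ≈ 3.382

3.382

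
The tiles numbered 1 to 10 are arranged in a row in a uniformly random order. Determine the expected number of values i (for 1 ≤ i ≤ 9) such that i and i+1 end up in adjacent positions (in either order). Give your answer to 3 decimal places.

For each i ∈ {1,…,9}, let Xᵢ = 1 if i and i+1 are adjacent. P(Xᵢ=1) = 2·(10−1)!/10! = 2/10.
By linearity, E[ΣXᵢ] = (9)·(2/10) = 9/5.
≈ 1.800

1.800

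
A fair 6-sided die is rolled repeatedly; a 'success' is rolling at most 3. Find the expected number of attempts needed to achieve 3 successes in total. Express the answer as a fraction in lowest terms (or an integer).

6

By linearity (sum of 3 independent geometric waits), E[trials] = 3/p = 3/(1/2) = 6.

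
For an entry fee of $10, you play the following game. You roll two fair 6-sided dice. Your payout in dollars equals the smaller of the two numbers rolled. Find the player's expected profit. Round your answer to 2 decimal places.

Distribution of the smaller of the two numbers rolled: 1 w.p. 11/36, 2 w.p. 1/4, 3 w.p. 7/36, 4 w.p. 5/36, 5 w.p. 1/12, 6 w.p. 1/36
E[payout] = (11/36)·1 + (1/4)·2 + (7/36)·3 + (5/36)·4 + (1/12)·5 + (1/36)·6 = 91/36
Expected profit = 91/36 − 10 = -269/36 ≈ -$7.47

-$7.47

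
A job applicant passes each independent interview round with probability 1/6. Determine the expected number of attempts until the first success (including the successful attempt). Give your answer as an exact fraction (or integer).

For a geometric distribution, E[trials] = 1/p = 1/(1/6) = 6.

6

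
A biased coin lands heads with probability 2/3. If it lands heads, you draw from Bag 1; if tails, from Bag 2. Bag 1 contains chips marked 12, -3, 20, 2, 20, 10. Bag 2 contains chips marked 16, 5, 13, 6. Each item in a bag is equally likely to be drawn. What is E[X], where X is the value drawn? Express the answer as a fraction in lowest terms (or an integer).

E[X | Bag 1] = (12 − 3 + 20 + 2 + 20 + 10)/6 = 61/6
E[X | Bag 2] = (16 + 5 + 13 + 6)/4 = 10
E[X] = (2/3)·61/6 + (1/3)·10 = 91/9

91/9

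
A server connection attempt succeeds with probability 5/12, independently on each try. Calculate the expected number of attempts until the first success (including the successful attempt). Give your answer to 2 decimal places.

2.40

For a geometric distribution, E[trials] = 1/p = 1/(5/12) = 12/5.
≈ 2.40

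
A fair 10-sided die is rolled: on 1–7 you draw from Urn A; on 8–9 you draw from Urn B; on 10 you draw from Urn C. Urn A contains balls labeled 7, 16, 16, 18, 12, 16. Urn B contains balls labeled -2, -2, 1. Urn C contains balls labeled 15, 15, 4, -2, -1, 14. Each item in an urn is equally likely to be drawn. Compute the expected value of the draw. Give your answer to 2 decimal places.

10.47

E[X | Urn A] = (7 + 16 + 16 + 18 + 12 + 16)/6 = 85/6
E[X | Urn B] = (-2 − 2 + 1)/3 = -1
E[X | Urn C] = (15 + 15 + 4 − 2 − 1 + 14)/6 = 15/2
E[X] = (7/10)·85/6 + (1/5)·(-1) + (1/10)·15/2 = 157/15 ≈ 10.47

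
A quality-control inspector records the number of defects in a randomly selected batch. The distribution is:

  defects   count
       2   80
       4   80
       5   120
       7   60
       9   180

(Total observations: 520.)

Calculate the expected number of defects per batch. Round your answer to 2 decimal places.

6.00

Total = 520, so P(defects=2) = 80/520, etc.
E[X] = (2/13)·2 + (2/13)·4 + (3/13)·5 + (3/26)·7 + (9/26)·9
     = 6 ≈ 6.00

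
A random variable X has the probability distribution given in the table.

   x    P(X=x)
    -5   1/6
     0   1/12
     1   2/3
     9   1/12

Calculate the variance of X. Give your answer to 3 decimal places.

11.243

E[X] = (1/6)·(-5) + (1/12)·0 + (2/3)·1 + (1/12)·9 = 7/12
E[X²] = (1/6)·25 + (1/12)·0 + (2/3)·1 + (1/12)·81 = 139/12
Var(X) = 139/12 − (7/12)² = 1619/144 ≈ 11.243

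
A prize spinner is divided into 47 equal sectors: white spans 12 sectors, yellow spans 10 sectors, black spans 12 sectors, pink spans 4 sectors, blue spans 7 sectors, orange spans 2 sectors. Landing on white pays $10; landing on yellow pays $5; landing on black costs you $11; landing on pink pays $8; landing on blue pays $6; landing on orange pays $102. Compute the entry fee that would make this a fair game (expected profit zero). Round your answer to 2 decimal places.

$6.72

E[payout] = (12/47)·10 + (10/47)·5 + (12/47)·(-11) + (4/47)·8 + (7/47)·6 + (2/47)·102 = 316/47
Fair fee = E[payout] = 316/47 ≈ $6.72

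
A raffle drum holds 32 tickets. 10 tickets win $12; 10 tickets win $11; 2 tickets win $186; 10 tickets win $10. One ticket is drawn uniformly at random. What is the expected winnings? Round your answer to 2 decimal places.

E[payout] = (10/32)·12 + (10/32)·11 + (2/32)·186 + (10/32)·10 = 351/16
≈ $21.94

$21.94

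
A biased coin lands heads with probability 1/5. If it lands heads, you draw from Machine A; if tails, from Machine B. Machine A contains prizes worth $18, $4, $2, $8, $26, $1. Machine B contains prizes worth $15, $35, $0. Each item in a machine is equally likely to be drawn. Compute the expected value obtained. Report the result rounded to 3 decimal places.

$15.300

E[X | Machine A] = (18 + 4 + 2 + 8 + 26 + 1)/6 = 59/6
E[X | Machine B] = (15 + 35 + 0)/3 = 50/3
E[X] = (1/5)·59/6 + (4/5)·50/3 = 153/10 ≈ 15.300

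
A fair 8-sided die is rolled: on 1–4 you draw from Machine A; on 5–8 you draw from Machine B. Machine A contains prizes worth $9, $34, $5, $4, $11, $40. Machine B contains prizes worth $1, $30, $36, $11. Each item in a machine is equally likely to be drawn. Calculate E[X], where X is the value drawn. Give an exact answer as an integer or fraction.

55/3 dollars

E[X | Machine A] = (9 + 34 + 5 + 4 + 11 + 40)/6 = 103/6
E[X | Machine B] = (1 + 30 + 36 + 11)/4 = 39/2
E[X] = (1/2)·103/6 + (1/2)·39/2 = 55/3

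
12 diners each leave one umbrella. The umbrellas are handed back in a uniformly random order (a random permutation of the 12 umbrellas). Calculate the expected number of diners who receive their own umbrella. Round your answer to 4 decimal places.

1.0000

Let Xᵢ = 1 if person i gets their own umbrella. For each i, P(Xᵢ=1) = 1/12.
By linearity of expectation, E[X₁+…+X_12] = 12·(1/12) = 1.
≈ 1.0000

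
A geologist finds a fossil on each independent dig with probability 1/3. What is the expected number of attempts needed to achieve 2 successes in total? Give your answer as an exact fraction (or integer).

6

By linearity (sum of 2 independent geometric waits), E[trials] = 2/p = 2/(1/3) = 6.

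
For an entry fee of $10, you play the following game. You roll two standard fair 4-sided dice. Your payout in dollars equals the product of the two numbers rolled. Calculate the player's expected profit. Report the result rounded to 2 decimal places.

-$3.75

Distribution of the product of the two numbers rolled: 1 w.p. 1/16, 2 w.p. 1/8, 3 w.p. 1/8, 4 w.p. 3/16, 6 w.p. 1/8, 8 w.p. 1/8, …
E[payout] = (1/16)·1 + (1/8)·2 + (1/8)·3 + (3/16)·4 + (1/8)·6 + (1/8)·8 + (1/16)·9 + (1/8)·12 + (1/16)·16 = 25/4
Expected profit = 25/4 − 10 = -15/4 ≈ -$3.75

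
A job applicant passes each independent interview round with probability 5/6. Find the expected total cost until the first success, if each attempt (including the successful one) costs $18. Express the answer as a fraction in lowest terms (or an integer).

108/5 dollars

E[#attempts] = 1/p = 6/5; E[cost] = 18·6/5 = 108/5.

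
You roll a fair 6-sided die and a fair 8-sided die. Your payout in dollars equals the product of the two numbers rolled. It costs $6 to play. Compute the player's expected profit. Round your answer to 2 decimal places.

Distribution of the product of the two numbers rolled: 1 w.p. 1/48, 2 w.p. 1/24, 3 w.p. 1/24, 4 w.p. 1/16, 5 w.p. 1/24, 6 w.p. 1/12, …
E[payout] = (1/48)·1 + (1/24)·2 + (1/24)·3 + (1/16)·4 + (1/24)·5 + (1/12)·6 + (1/48)·7 + (1/16)·8 + (1/48)·9 + (1/24)·10 + (1/12)·12 + (1/48)·14 + (1/24)·15 + (1/24)·16 + (1/24)·18 + (1/24)·20 + (1/48)·21 + (1/16)·24 + (1/48)·25 + (1/48)·28 + (1/24)·30 + (1/48)·32 + (1/48)·35 + (1/48)·36 + (1/48)·40 + (1/48)·42 + (1/48)·48 = 63/4
Expected profit = 63/4 − 6 = 39/4 ≈ $9.75

$9.75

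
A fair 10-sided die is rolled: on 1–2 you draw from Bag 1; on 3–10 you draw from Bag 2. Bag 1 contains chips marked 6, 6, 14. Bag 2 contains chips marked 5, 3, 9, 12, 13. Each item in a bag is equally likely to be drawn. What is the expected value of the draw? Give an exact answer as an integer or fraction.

E[X | Bag 1] = (6 + 6 + 14)/3 = 26/3
E[X | Bag 2] = (5 + 3 + 9 + 12 + 13)/5 = 42/5
E[X] = (1/5)·26/3 + (4/5)·42/5 = 634/75

634/75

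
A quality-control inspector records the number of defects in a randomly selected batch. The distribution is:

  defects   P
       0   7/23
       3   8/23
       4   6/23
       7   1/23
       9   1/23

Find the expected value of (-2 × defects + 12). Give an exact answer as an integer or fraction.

E[-2x+12] = (7/23)·12 + (8/23)·6 + (6/23)·4 + (1/23)·(-2) + (1/23)·(-6)
     = 148/23

148/23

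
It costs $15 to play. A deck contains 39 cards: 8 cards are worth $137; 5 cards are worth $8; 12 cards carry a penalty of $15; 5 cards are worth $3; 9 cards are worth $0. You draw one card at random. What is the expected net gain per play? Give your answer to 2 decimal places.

$9.90

E[payout] = (8/39)·137 + (5/39)·8 + (12/39)·(-15) + (5/39)·3 + (9/39)·0 = 971/39
Expected profit = 971/39 − 15 = 386/39 ≈ $9.90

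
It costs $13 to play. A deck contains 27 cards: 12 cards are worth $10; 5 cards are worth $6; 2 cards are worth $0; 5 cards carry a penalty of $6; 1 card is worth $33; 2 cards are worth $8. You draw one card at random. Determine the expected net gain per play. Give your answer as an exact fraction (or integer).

E[payout] = (12/27)·10 + (5/27)·6 + (2/27)·0 + (5/27)·(-6) + (1/27)·33 + (2/27)·8 = 169/27
Expected profit = 169/27 − 13 = -182/27

-182/27 dollars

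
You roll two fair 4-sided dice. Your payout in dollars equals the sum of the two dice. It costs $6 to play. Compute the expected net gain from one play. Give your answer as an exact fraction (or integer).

Distribution of the sum of the two dice: 2 w.p. 1/16, 3 w.p. 1/8, 4 w.p. 3/16, 5 w.p. 1/4, 6 w.p. 3/16, 7 w.p. 1/8, …
E[payout] = (1/16)·2 + (1/8)·3 + (3/16)·4 + (1/4)·5 + (3/16)·6 + (1/8)·7 + (1/16)·8 = 5
Expected profit = 5 − 6 = -1

-$1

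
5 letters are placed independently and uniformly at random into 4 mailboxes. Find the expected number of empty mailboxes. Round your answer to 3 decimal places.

Let Xⱼ=1 if mailbox j is empty. P(Xⱼ=1) = ((4-1)/4)^5 = 243/1024.
By linearity, E[#empty] = 4·243/1024 = 243/256.
≈ 0.949

0.949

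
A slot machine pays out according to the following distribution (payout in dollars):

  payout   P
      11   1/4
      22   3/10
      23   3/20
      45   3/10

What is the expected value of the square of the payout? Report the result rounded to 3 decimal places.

862.300

E[X²] = (1/4)·121 + (3/10)·484 + (3/20)·529 + (3/10)·2025
     = 8623/10 ≈ 862.300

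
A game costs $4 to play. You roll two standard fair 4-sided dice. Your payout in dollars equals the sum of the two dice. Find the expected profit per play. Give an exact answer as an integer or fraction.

$1

Distribution of the sum of the two dice: 2 w.p. 1/16, 3 w.p. 1/8, 4 w.p. 3/16, 5 w.p. 1/4, 6 w.p. 3/16, 7 w.p. 1/8, …
E[payout] = (1/16)·2 + (1/8)·3 + (3/16)·4 + (1/4)·5 + (3/16)·6 + (1/8)·7 + (1/16)·8 = 5
Expected profit = 5 − 4 = 1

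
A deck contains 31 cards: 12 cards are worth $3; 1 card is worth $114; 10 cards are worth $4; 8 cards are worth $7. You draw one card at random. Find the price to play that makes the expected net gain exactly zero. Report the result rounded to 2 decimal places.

E[payout] = (12/31)·3 + (1/31)·114 + (10/31)·4 + (8/31)·7 = 246/31
Fair fee = E[payout] = 246/31 ≈ $7.94

$7.94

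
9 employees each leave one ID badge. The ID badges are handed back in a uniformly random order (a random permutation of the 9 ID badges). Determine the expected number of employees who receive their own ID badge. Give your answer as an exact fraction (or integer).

1

Let Xᵢ = 1 if person i gets their own ID badge. For each i, P(Xᵢ=1) = 1/9.
By linearity of expectation, E[X₁+…+X_9] = 9·(1/9) = 1.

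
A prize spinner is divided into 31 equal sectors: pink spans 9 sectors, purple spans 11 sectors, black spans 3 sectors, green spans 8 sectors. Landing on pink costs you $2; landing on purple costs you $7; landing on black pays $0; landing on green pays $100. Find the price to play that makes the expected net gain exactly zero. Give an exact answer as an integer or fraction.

705/31 dollars

E[payout] = (9/31)·(-2) + (11/31)·(-7) + (3/31)·0 + (8/31)·100 = 705/31
Fair fee = E[payout] = 705/31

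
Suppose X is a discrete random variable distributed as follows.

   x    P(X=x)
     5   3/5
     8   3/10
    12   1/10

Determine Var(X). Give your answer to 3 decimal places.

E[X] = (3/5)·5 + (3/10)·8 + (1/10)·12 = 33/5
E[X²] = (3/5)·25 + (3/10)·64 + (1/10)·144 = 243/5
Var(X) = 243/5 − (33/5)² = 126/25 ≈ 5.040

5.040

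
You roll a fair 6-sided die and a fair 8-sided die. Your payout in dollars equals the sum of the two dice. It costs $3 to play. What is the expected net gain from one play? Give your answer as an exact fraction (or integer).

Distribution of the sum of the two dice: 2 w.p. 1/48, 3 w.p. 1/24, 4 w.p. 1/16, 5 w.p. 1/12, 6 w.p. 5/48, 7 w.p. 1/8, …
E[payout] = (1/48)·2 + (1/24)·3 + (1/16)·4 + (1/12)·5 + (5/48)·6 + (1/8)·7 + (1/8)·8 + (1/8)·9 + (5/48)·10 + (1/12)·11 + (1/16)·12 + (1/24)·13 + (1/48)·14 = 8
Expected profit = 8 − 3 = 5

$5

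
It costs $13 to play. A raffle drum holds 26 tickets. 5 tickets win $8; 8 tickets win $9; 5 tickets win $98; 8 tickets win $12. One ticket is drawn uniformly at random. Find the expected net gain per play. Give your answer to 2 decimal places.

$13.85

E[payout] = (5/26)·8 + (8/26)·9 + (5/26)·98 + (8/26)·12 = 349/13
Expected profit = 349/13 − 13 = 180/13 ≈ $13.85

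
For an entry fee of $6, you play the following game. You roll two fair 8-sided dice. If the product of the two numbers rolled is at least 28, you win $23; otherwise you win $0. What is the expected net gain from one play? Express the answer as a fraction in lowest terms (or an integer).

53/64 dollars

E[payout] = (45/64)·0 + (19/64)·23 = 437/64
Expected profit = 437/64 − 6 = 53/64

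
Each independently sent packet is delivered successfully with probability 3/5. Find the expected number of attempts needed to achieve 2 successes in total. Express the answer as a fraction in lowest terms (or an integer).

By linearity (sum of 2 independent geometric waits), E[trials] = 2/p = 2/(3/5) = 10/3.

10/3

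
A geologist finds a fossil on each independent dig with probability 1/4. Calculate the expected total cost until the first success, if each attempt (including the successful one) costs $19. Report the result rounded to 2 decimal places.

$76.00

E[#attempts] = 1/p = 4; E[cost] = 19·4 = 76.
≈ 76.00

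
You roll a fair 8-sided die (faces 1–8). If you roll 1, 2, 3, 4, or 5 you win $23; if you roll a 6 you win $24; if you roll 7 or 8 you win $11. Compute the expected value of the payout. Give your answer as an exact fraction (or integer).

E[payout] = (1/4)·11 + (5/8)·23 + (1/8)·24 = 161/8

161/8 dollars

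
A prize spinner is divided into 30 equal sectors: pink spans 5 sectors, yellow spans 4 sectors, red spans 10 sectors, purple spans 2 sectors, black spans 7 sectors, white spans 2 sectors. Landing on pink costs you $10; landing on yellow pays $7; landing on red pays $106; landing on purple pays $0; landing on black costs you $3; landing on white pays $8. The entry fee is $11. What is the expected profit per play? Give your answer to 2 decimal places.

E[payout] = (5/30)·(-10) + (4/30)·7 + (10/30)·106 + (2/30)·0 + (7/30)·(-3) + (2/30)·8 = 1033/30
Expected profit = 1033/30 − 11 = 703/30 ≈ $23.43

$23.43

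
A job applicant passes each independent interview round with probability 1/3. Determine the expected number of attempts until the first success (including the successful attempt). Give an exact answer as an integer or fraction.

For a geometric distribution, E[trials] = 1/p = 1/(1/3) = 3.

3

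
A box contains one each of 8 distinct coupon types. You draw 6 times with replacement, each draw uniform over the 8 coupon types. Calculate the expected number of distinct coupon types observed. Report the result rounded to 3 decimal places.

Let Xⱼ=1 if type j appears at least once. P(Xⱼ=1) = 1 − ((8−1)/8)^6 = 144495/262144.
E[#distinct] = 8·144495/262144 = 144495/32768.
≈ 4.410

4.410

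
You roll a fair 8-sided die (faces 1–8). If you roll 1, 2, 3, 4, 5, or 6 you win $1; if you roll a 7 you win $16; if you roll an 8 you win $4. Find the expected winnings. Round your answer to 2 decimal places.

$3.25

E[payout] = (3/4)·1 + (1/8)·4 + (1/8)·16 = 13/4
≈ $3.25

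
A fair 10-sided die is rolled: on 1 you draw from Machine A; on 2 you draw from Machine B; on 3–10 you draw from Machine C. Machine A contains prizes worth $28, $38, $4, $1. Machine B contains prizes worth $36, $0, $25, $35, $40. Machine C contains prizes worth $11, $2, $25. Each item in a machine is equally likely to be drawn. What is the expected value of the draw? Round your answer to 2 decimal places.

$14.63

E[X | Machine A] = (28 + 38 + 4 + 1)/4 = 71/4
E[X | Machine B] = (36 + 0 + 25 + 35 + 40)/5 = 136/5
E[X | Machine C] = (11 + 2 + 25)/3 = 38/3
E[X] = (1/10)·71/4 + (1/10)·136/5 + (4/5)·38/3 = 8777/600 ≈ 14.63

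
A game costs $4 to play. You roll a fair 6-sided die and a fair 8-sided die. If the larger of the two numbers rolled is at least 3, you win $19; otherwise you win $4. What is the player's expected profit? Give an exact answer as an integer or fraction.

55/4 dollars

E[payout] = (1/12)·4 + (11/12)·19 = 71/4
Expected profit = 71/4 − 4 = 55/4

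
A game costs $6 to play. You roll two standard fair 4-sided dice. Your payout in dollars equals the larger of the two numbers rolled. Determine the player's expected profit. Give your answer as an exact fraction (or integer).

Distribution of the larger of the two numbers rolled: 1 w.p. 1/16, 2 w.p. 3/16, 3 w.p. 5/16, 4 w.p. 7/16
E[payout] = (1/16)·1 + (3/16)·2 + (5/16)·3 + (7/16)·4 = 25/8
Expected profit = 25/8 − 6 = -23/8

-23/8 dollars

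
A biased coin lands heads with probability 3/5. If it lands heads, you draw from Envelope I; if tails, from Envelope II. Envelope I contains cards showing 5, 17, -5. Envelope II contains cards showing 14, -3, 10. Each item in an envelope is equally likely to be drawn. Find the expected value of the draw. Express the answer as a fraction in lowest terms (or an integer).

31/5

E[X | Envelope I] = (5 + 17 − 5)/3 = 17/3
E[X | Envelope II] = (14 − 3 + 10)/3 = 7
E[X] = (3/5)·17/3 + (2/5)·7 = 31/5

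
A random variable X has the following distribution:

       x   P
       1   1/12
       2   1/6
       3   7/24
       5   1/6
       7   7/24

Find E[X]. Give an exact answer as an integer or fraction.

E[X] = (1/12)·1 + (1/6)·2 + (7/24)·3 + (1/6)·5 + (7/24)·7
     = 25/6

25/6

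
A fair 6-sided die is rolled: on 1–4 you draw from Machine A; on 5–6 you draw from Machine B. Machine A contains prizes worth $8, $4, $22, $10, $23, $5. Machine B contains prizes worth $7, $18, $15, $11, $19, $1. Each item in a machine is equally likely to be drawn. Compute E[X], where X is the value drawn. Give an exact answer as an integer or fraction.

E[X | Machine A] = (8 + 4 + 22 + 10 + 23 + 5)/6 = 12
E[X | Machine B] = (7 + 18 + 15 + 11 + 19 + 1)/6 = 71/6
E[X] = (2/3)·12 + (1/3)·71/6 = 215/18

215/18 dollars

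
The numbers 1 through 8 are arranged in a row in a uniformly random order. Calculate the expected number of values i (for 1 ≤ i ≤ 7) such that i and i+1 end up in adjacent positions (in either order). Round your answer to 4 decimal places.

For each i ∈ {1,…,7}, let Xᵢ = 1 if i and i+1 are adjacent. P(Xᵢ=1) = 2·(8−1)!/8! = 2/8.
By linearity, E[ΣXᵢ] = (7)·(2/8) = 7/4.
≈ 1.7500

1.7500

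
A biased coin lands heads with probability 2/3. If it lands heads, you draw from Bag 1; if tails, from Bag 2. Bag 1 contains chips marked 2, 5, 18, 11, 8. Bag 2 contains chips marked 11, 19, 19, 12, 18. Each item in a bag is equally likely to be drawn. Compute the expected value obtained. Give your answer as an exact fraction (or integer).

167/15

E[X | Bag 1] = (2 + 5 + 18 + 11 + 8)/5 = 44/5
E[X | Bag 2] = (11 + 19 + 19 + 12 + 18)/5 = 79/5
E[X] = (2/3)·44/5 + (1/3)·79/5 = 167/15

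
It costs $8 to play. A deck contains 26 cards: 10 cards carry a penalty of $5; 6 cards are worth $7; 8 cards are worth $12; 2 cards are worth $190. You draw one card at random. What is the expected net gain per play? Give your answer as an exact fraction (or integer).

$10

E[payout] = (10/26)·(-5) + (6/26)·7 + (8/26)·12 + (2/26)·190 = 18
Expected profit = 18 − 8 = 10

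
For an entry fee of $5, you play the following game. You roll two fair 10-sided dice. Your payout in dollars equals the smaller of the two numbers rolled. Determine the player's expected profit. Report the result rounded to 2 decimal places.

-$1.15

Distribution of the smaller of the two numbers rolled: 1 w.p. 19/100, 2 w.p. 17/100, 3 w.p. 3/20, 4 w.p. 13/100, 5 w.p. 11/100, 6 w.p. 9/100, …
E[payout] = (19/100)·1 + (17/100)·2 + (3/20)·3 + (13/100)·4 + (11/100)·5 + (9/100)·6 + (7/100)·7 + (1/20)·8 + (3/100)·9 + (1/100)·10 = 77/20
Expected profit = 77/20 − 5 = -23/20 ≈ -$1.15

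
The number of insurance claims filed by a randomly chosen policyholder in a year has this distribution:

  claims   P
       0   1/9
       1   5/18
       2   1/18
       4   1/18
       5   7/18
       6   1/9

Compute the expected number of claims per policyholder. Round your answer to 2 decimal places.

3.22

E[X] = (1/9)·0 + (5/18)·1 + (1/18)·2 + (1/18)·4 + (7/18)·5 + (1/9)·6
     = 29/9 ≈ 3.22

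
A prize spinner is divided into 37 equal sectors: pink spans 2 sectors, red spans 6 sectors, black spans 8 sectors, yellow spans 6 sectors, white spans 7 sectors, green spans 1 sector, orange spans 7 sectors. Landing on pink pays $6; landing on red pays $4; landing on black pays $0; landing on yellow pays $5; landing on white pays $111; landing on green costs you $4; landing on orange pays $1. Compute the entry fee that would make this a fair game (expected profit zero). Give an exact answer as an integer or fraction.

E[payout] = (2/37)·6 + (6/37)·4 + (8/37)·0 + (6/37)·5 + (7/37)·111 + (1/37)·(-4) + (7/37)·1 = 846/37
Fair fee = E[payout] = 846/37

846/37 dollars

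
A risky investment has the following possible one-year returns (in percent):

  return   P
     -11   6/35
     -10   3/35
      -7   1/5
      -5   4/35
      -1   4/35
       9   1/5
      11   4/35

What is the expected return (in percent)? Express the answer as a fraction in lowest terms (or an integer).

-62/35

E[X] = (6/35)·(-11) + (3/35)·(-10) + (1/5)·(-7) + (4/35)·(-5) + (4/35)·(-1) + (1/5)·9 + (4/35)·11
     = -62/35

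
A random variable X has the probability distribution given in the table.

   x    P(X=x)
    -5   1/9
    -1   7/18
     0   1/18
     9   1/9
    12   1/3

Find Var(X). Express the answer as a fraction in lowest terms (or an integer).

E[X] = (1/9)·(-5) + (7/18)·(-1) + (1/18)·0 + (1/9)·9 + (1/3)·12 = 73/18
E[X²] = (1/9)·25 + (7/18)·1 + (1/18)·0 + (1/9)·81 + (1/3)·144 = 361/6
Var(X) = 361/6 − (73/18)² = 14165/324

14165/324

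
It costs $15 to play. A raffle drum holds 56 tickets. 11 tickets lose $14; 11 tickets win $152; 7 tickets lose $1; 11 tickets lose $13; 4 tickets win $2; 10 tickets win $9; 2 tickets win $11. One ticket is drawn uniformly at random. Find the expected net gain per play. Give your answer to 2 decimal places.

E[payout] = (11/56)·(-14) + (11/56)·152 + (7/56)·(-1) + (11/56)·(-13) + (4/56)·2 + (10/56)·9 + (2/56)·11 = 186/7
Expected profit = 186/7 − 15 = 81/7 ≈ $11.57

$11.57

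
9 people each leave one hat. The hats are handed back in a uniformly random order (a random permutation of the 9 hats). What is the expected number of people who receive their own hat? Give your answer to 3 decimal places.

1.000

Let Xᵢ = 1 if person i gets their own hat. For each i, P(Xᵢ=1) = 1/9.
By linearity of expectation, E[X₁+…+X_9] = 9·(1/9) = 1.
≈ 1.000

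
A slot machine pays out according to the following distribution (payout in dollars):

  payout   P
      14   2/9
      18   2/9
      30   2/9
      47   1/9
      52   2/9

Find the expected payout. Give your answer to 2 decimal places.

E[X] = (2/9)·14 + (2/9)·18 + (2/9)·30 + (1/9)·47 + (2/9)·52
     = 275/9 ≈ 30.56

$30.56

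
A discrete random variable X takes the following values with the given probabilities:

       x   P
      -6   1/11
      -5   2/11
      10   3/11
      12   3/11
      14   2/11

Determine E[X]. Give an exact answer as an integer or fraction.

78/11

E[X] = (1/11)·(-6) + (2/11)·(-5) + (3/11)·10 + (3/11)·12 + (2/11)·14
     = 78/11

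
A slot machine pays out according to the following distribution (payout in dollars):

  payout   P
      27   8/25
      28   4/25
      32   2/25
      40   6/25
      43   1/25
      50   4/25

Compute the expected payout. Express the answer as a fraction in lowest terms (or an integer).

E[X] = (8/25)·27 + (4/25)·28 + (2/25)·32 + (6/25)·40 + (1/25)·43 + (4/25)·50
     = 35

$35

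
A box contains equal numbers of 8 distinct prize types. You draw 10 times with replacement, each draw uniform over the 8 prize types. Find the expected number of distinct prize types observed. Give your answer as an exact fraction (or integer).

791266575/134217728

Let Xⱼ=1 if type j appears at least once. P(Xⱼ=1) = 1 − ((8−1)/8)^10 = 791266575/1073741824.
E[#distinct] = 8·791266575/1073741824 = 791266575/134217728.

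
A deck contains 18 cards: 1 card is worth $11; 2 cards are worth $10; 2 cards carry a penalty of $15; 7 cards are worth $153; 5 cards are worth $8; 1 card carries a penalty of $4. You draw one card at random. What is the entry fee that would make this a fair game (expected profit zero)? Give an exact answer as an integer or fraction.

E[payout] = (1/18)·11 + (2/18)·10 + (2/18)·(-15) + (7/18)·153 + (5/18)·8 + (1/18)·(-4) = 554/9
Fair fee = E[payout] = 554/9

554/9 dollars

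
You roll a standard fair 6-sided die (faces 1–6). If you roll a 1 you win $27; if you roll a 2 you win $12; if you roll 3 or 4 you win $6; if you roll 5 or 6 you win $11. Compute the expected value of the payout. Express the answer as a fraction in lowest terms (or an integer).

73/6 dollars

E[payout] = (1/3)·6 + (1/3)·11 + (1/6)·12 + (1/6)·27 = 73/6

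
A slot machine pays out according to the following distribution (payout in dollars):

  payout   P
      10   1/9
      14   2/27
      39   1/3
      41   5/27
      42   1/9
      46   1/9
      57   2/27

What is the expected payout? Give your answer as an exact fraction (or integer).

992/27 dollars

E[X] = (1/9)·10 + (2/27)·14 + (1/3)·39 + (5/27)·41 + (1/9)·42 + (1/9)·46 + (2/27)·57
     = 992/27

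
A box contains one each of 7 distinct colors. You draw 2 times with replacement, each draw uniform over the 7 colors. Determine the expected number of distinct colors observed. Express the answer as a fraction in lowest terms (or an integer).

13/7

Let Xⱼ=1 if type j appears at least once. P(Xⱼ=1) = 1 − ((7−1)/7)^2 = 13/49.
E[#distinct] = 7·13/49 = 13/7.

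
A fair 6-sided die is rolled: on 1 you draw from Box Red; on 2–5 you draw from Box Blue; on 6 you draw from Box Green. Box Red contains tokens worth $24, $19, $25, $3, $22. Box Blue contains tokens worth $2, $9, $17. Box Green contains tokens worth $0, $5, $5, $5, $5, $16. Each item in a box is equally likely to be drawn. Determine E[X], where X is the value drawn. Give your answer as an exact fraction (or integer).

929/90 dollars

E[X | Box Red] = (24 + 19 + 25 + 3 + 22)/5 = 93/5
E[X | Box Blue] = (2 + 9 + 17)/3 = 28/3
E[X | Box Green] = (0 + 5 + 5 + 5 + 5 + 16)/6 = 6
E[X] = (1/6)·93/5 + (2/3)·28/3 + (1/6)·6 = 929/90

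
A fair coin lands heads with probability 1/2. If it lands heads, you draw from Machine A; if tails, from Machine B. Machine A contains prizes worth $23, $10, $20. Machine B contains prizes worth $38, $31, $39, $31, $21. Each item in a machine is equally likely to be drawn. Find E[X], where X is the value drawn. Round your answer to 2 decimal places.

$24.83

E[X | Machine A] = (23 + 10 + 20)/3 = 53/3
E[X | Machine B] = (38 + 31 + 39 + 31 + 21)/5 = 32
E[X] = (1/2)·53/3 + (1/2)·32 = 149/6 ≈ 24.83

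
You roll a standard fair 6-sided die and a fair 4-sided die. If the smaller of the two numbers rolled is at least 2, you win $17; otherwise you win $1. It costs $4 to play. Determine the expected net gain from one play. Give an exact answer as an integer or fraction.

$7

E[payout] = (3/8)·1 + (5/8)·17 = 11
Expected profit = 11 − 4 = 7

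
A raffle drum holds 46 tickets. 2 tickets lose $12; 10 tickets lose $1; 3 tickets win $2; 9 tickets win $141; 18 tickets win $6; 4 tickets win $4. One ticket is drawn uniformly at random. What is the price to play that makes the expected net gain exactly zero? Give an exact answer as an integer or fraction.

E[payout] = (2/46)·(-12) + (10/46)·(-1) + (3/46)·2 + (9/46)·141 + (18/46)·6 + (4/46)·4 = 1365/46
Fair fee = E[payout] = 1365/46

1365/46 dollars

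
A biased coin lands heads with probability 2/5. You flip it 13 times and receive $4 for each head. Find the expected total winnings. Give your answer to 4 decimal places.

E[#heads] = 13·2/5 = 26/5 (linearity over flips).
E[winnings] = 4·26/5 = 104/5.
≈ 20.8000

$20.8000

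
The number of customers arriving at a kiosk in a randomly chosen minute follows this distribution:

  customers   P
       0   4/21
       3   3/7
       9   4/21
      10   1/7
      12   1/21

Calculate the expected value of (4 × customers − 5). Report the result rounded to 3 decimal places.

E[4x-5] = (4/21)·(-5) + (3/7)·7 + (4/21)·31 + (1/7)·35 + (1/21)·43
     = 15 ≈ 15.000

15.000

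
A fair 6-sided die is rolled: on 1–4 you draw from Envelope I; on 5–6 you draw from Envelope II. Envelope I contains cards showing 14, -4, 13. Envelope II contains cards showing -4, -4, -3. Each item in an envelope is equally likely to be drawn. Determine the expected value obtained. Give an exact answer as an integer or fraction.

35/9

E[X | Envelope I] = (14 − 4 + 13)/3 = 23/3
E[X | Envelope II] = (-4 − 4 − 3)/3 = -11/3
E[X] = (2/3)·23/3 + (1/3)·(-11/3) = 35/9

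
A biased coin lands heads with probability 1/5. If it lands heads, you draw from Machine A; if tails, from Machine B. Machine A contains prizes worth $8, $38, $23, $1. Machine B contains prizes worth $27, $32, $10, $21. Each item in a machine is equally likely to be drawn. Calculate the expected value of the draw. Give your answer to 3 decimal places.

E[X | Machine A] = (8 + 38 + 23 + 1)/4 = 35/2
E[X | Machine B] = (27 + 32 + 10 + 21)/4 = 45/2
E[X] = (1/5)·35/2 + (4/5)·45/2 = 43/2 ≈ 21.500

$21.500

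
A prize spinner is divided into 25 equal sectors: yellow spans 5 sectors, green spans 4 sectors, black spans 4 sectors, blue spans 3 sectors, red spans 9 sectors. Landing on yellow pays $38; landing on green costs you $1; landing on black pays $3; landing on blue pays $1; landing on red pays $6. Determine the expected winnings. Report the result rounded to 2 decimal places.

E[payout] = (5/25)·38 + (4/25)·(-1) + (4/25)·3 + (3/25)·1 + (9/25)·6 = 51/5
≈ $10.20

$10.20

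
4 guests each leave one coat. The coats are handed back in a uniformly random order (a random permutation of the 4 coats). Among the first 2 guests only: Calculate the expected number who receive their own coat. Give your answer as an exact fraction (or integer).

Let Xᵢ = 1 if person i gets their own coat. For each i, P(Xᵢ=1) = 1/4.
By linearity of expectation, E[X₁+…+X_2] = 2·(1/4) = 1/2.

1/2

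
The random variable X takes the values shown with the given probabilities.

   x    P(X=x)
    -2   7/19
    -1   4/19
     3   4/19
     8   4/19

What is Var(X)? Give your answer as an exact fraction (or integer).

5480/361

E[X] = (7/19)·(-2) + (4/19)·(-1) + (4/19)·3 + (4/19)·8 = 26/19
E[X²] = (7/19)·4 + (4/19)·1 + (4/19)·9 + (4/19)·64 = 324/19
Var(X) = 324/19 − (26/19)² = 5480/361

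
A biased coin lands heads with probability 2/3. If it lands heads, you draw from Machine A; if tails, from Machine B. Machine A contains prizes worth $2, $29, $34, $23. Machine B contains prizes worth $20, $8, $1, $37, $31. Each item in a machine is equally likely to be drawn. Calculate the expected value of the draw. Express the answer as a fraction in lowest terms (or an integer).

317/15 dollars

E[X | Machine A] = (2 + 29 + 34 + 23)/4 = 22
E[X | Machine B] = (20 + 8 + 1 + 37 + 31)/5 = 97/5
E[X] = (2/3)·22 + (1/3)·97/5 = 317/15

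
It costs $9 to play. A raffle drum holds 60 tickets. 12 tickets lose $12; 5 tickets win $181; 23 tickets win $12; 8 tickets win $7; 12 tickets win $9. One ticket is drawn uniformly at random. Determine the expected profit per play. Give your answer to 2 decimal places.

E[payout] = (12/60)·(-12) + (5/60)·181 + (23/60)·12 + (8/60)·7 + (12/60)·9 = 1201/60
Expected profit = 1201/60 − 9 = 661/60 ≈ $11.02

$11.02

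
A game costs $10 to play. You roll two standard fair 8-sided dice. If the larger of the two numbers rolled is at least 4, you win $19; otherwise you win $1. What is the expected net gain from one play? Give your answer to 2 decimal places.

$6.47

E[payout] = (9/64)·1 + (55/64)·19 = 527/32
Expected profit = 527/32 − 10 = 207/32 ≈ $6.47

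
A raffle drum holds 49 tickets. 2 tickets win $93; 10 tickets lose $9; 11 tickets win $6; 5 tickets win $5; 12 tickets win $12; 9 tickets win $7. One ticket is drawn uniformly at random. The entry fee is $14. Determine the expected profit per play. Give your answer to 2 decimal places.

E[payout] = (2/49)·93 + (10/49)·(-9) + (11/49)·6 + (5/49)·5 + (12/49)·12 + (9/49)·7 = 394/49
Expected profit = 394/49 − 14 = -292/49 ≈ -$5.96

-$5.96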